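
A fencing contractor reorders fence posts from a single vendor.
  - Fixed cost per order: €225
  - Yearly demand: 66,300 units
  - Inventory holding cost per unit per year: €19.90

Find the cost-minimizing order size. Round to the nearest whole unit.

Optimal lot size Q* = (2 × 66,300 × €225 / €19.9)^½ ≈ 1,224.44

1,224 units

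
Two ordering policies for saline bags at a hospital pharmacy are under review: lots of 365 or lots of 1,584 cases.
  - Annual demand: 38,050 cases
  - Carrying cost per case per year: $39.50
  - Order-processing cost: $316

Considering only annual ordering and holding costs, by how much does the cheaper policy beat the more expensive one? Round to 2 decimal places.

TC(Q) = (D/Q)S + (Q/2)H
TC(365) = (38,050/365)×316 + (365/2)×39.5 = $40,150.67
TC(1,584) = (38,050/1,584)×316 + (1,584/2)×39.5 = $38,874.78
Lots of 1,584 are cheaper by $1,275.88.

$1,275.88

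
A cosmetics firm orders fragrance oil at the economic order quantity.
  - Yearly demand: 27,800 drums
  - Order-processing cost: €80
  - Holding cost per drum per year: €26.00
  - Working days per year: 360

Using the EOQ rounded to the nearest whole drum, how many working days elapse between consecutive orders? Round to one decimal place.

5.4 days

2DS/H = 2·27,800·80/26 = 171,076.92
EOQ = √171,076.92 ≈ 413.61 → Q = 414 drums
Days between orders = 360 / (D/Q) = 360 / 67.150 ≈ 5.361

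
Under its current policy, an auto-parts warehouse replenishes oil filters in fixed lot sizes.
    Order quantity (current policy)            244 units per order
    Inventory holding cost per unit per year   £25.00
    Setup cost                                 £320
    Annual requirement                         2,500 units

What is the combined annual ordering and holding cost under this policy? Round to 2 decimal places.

£6,328.69

Orders/yr = 2,500/244 = 10.246; ordering cost = 10.246 × £320 = £3,278.69
Average inventory = 244/2 = 122; holding cost = 122 × £25 = £3,050.00
Total = £3,278.69 + £3,050.00 = £6,328.69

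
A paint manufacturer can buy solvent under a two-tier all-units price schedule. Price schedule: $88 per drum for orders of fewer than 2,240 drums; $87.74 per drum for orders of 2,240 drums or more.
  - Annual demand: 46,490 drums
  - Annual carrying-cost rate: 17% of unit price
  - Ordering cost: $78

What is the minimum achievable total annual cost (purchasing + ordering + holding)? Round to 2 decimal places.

H₁ = 17%×$88 = $14.9600;  H₂ = 17%×$87.74 = $14.9158
EOQ₁ = √(2×46,490×78/14.9600) = 696.27  (< 2,240, feasible at tier 1)
EOQ₂ = √(2×46,490×78/14.9158) = 697.30  (< 2,240 → use Q = 2,240 at tier-2 price)
TC(tier 1 (EOQ₁), Q≈696.3) = $4,101,536.17
TC(tier 2, Q≈2,240.0) = $4,097,357.14
Minimum at tier 2: $4,097,357.14

$4,097,357.14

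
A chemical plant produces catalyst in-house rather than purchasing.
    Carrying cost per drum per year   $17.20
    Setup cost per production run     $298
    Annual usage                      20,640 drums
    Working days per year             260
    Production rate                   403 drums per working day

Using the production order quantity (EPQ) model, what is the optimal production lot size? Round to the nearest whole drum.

944 drums

d = 20,640/260 = 79.3846 drums/day;  effective holding cost H(1 − d/p) = 17.2·(1 − 79.3846/403) = 13.81187
Q* = √(2DS / H_eff) = √(2·20,640·298 / 13.81187) ≈ 943.74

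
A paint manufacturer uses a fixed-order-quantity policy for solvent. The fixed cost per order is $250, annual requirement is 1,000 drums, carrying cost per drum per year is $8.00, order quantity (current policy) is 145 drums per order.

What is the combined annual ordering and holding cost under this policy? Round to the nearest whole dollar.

Orders/yr = 1,000/145 = 6.897; ordering cost = 6.897 × $250 = $1,724.14
Average inventory = 145/2 = 72.5; holding cost = 72.5 × $8 = $580.00
Total = $1,724.14 + $580.00 = $2,304.14

$2,304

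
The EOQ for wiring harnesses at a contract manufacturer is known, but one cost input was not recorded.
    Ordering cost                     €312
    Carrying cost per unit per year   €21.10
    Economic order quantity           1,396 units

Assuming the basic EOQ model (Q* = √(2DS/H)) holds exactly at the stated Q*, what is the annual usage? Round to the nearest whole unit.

65,897 units per year

From Q* = √(2DS/H) ⇒ Q*² = 2DS/H.
D = Q²H / (2S) = 1,396² × 21.1 / (2 × 312) = 65,897.46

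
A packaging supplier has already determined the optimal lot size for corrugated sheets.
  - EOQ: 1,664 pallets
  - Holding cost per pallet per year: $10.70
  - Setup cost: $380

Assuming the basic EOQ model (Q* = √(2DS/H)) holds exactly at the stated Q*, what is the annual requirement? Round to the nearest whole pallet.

38,983 pallets per year

EOQ relation: Q² = 2DS/H, so rearrange for the unknown.
D = Q²H / (2S) = 1,664² × 10.7 / (2 × 380) = 38,983.14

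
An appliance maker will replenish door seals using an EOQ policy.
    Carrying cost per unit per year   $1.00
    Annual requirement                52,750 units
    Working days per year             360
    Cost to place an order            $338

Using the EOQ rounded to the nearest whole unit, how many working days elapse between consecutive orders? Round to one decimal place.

40.8 days

2DS/H = 2·52,750·338/1 = 35,659,000.00
EOQ = √35,659,000.00 ≈ 5,971.52 → Q = 5,972 units
T = Q/D × 360 days = 5,972/52,750 × 360 = 40.757 days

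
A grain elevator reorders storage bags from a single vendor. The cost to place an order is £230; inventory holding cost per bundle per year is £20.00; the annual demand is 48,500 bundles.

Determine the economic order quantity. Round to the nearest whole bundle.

1,056 bundles

Q* = √(2·D·S / H) = √(2·48,500·230 / 20) = √1,115,500.0 ≈ 1,056.17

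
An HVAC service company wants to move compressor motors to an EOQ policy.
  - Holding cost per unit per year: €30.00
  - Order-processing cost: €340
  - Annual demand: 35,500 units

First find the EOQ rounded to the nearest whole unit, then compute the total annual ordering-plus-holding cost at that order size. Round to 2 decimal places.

Q* = √(2·D·S / H) = √(2·35,500·340 / 30) = √804,666.7 ≈ 897.03 → Q = 897 units
Ordering: D/Q × S = 35,500/897 × €340 = €13,455.96
Holding:  Q/2 × H = 897/2 × €30 = €13,455.00
Total = €13,455.96 + €13,455.00 = €26,910.96

€26,910.96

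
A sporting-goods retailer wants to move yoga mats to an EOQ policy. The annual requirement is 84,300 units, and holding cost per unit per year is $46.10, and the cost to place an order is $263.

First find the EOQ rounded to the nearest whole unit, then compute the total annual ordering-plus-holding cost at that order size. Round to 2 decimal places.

$45,212.36

2DS/H = 2·84,300·263/46.1 = 961,861.17
EOQ = √961,861.17 ≈ 980.75 → Q = 981 units
Orders/yr = 84,300/981 = 85.933; ordering cost = 85.933 × $263 = $22,600.31
Average inventory = 981/2 = 490.5; holding cost = 490.5 × $46.1 = $22,612.05
Total = $22,600.31 + $22,612.05 = $45,212.36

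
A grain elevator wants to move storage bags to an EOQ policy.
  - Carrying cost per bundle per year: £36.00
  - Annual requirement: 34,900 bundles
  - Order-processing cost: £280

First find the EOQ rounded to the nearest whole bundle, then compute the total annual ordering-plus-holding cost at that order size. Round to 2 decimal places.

2DS/H = 2·34,900·280/36 = 542,888.89
EOQ = √542,888.89 ≈ 736.81 → Q = 737 bundles
Ordering: D/Q × S = 34,900/737 × £280 = £13,259.16
Holding:  Q/2 × H = 737/2 × £36 = £13,266.00
Total = £13,259.16 + £13,266.00 = £26,525.16

£26,525.16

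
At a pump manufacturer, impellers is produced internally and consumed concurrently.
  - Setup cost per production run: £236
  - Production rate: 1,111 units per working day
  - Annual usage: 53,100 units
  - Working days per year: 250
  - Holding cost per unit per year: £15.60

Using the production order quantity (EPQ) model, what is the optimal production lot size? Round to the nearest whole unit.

d = 53,100/250 = 212.4000 units/day;  effective holding cost H(1 − d/p) = 15.6·(1 − 212.4000/1111) = 12.61761
Q* = √(2DS / H_eff) = √(2·53,100·236 / 12.61761) ≈ 1,409.39

1,409 units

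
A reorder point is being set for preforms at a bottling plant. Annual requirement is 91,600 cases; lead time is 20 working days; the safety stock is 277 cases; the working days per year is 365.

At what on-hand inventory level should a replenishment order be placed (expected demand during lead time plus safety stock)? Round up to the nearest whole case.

5,297 cases

Daily demand d = 91,600 / 365 = 250.959 cases/day
Demand during lead time = 250.959 × 20 = 5,019.18
Reorder point = 5,019.18 + 277 = 5,296.18 → round up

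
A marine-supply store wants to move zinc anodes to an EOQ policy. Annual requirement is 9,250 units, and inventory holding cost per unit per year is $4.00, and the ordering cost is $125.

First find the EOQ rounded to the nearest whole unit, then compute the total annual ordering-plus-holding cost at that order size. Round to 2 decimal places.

$3,041.38

Optimal lot size Q* = (2 × 9,250 × $125 / $4)^½ ≈ 760.35 → Q = 760 units
Annual ordering cost = (D/Q)·S = (9,250/760) × 125 = $1,521.38
Annual holding cost  = (Q/2)·H = (760/2) × 4 = $1,520.00
Total = $1,521.38 + $1,520.00 = $3,041.38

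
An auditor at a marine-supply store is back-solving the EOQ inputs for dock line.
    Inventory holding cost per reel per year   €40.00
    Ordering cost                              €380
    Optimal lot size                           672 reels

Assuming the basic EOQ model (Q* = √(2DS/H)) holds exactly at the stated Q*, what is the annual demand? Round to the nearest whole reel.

23,768 reels per year

EOQ relation: Q² = 2DS/H, so rearrange for the unknown.
D = Q²H / (2S) = 672² × 40 / (2 × 380) = 23,767.58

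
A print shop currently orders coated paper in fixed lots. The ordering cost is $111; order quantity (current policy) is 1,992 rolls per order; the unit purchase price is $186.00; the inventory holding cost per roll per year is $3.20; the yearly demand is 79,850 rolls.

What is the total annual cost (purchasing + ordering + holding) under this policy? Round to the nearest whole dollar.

Orders/yr = 79,850/1,992 = 40.085; ordering cost = 40.085 × $111 = $4,449.47
Average inventory = 1,992/2 = 996; holding cost = 996 × $3.2 = $3,187.20
Purchase cost = D·C = 79,850 × 186 = $14,852,100.00
Total = $4,449.47 + $3,187.20 + $14,852,100.00 = $14,859,736.67

$14,859,737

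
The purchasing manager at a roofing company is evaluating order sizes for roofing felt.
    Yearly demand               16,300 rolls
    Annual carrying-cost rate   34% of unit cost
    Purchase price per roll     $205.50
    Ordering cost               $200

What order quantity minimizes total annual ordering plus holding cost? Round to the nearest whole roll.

H = i·C = 0.34 × $205.5 = $69.8700 per roll-year
EOQ = √(2DS/H) = √(2 × 16,300 × 200 / 69.87)
    = √(93,316.16) ≈ 305.48

305 rolls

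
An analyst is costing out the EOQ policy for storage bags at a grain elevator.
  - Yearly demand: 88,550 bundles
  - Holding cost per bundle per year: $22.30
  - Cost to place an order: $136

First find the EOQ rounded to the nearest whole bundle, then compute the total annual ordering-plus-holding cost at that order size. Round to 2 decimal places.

2DS/H = 2·88,550·136/22.3 = 1,080,071.75
EOQ = √1,080,071.75 ≈ 1,039.27 → Q = 1,039 bundles
Orders/yr = 88,550/1,039 = 85.226; ordering cost = 85.226 × $136 = $11,590.76
Average inventory = 1,039/2 = 519.5; holding cost = 519.5 × $22.3 = $11,584.85
Total = $11,590.76 + $11,584.85 = $23,175.61

$23,175.61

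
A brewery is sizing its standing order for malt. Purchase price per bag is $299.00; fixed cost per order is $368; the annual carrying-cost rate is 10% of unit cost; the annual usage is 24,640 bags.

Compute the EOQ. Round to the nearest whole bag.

Carrying cost H = $299 × 10% = $29.9000/bag/yr
EOQ = √(2DS/H) = √(2 × 24,640 × 368 / 29.9)
    = √(606,523.08) ≈ 778.80

779 bags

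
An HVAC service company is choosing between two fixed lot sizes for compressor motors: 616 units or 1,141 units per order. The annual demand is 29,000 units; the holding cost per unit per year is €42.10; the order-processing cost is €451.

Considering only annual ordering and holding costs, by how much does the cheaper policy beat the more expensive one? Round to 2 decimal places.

€1,281.86

Annual cost at Q: ordering D·S/Q plus holding Q·H/2.
TC(616) = (29,000/616)×451 + (616/2)×42.1 = €34,198.94
TC(1,141) = (29,000/1,141)×451 + (1,141/2)×42.1 = €35,480.80
Lots of 616 are cheaper by €1,281.86.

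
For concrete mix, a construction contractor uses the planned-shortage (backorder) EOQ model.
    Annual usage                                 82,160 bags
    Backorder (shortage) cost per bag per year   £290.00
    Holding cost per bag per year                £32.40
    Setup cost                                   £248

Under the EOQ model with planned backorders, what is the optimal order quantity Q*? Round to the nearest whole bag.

Basic EOQ = √(2·82,160·248/32.4) = 1,121.498
Backorder adjustment √((H+b)/b) = √((32.4+290)/290) = 1.0544
Q* = 1,121.498 × 1.0544 ≈ 1,182.49

1,182 bags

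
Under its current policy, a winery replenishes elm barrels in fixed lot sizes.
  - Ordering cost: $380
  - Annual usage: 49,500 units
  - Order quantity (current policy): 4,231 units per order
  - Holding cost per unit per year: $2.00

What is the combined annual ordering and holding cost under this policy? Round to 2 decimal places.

$8,676.76

Orders/yr = 49,500/4,231 = 11.699; ordering cost = 11.699 × $380 = $4,445.76
Average inventory = 4,231/2 = 2115.5; holding cost = 2115.5 × $2 = $4,231.00
Total = $4,445.76 + $4,231.00 = $8,676.76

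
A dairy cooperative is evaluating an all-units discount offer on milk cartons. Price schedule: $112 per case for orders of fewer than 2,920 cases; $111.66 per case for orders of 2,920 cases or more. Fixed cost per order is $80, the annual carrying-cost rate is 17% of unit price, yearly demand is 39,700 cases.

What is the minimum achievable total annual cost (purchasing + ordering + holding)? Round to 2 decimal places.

H₁ = 17%×$112 = $19.0400;  H₂ = 17%×$111.66 = $18.9822
EOQ₁ = √(2×39,700×80/19.0400) = 577.59  (< 2,920, feasible at tier 1)
EOQ₂ = √(2×39,700×80/18.9822) = 578.47  (< 2,920 → use Q = 2,920 at tier-2 price)
TC(tier 1 (EOQ₁), Q≈577.6) = $4,457,397.37
TC(tier 2, Q≈2,920.0) = $4,461,703.68
Minimum at tier 1 (EOQ₁): $4,457,397.37

$4,457,397.37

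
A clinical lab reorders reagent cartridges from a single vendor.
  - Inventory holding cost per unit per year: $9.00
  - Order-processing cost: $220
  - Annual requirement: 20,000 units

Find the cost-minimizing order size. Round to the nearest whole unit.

Optimal lot size Q* = (2 × 20,000 × $220 / $9)^½ ≈ 988.83

989 units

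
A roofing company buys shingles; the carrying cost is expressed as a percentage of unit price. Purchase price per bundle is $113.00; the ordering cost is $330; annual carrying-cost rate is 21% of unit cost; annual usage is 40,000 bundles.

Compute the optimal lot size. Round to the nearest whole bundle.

1,055 bundles

Carrying cost H = $113 × 21% = $23.7300/bundle/yr
EOQ = √(2DS/H) = √(2 × 40,000 × 330 / 23.73)
    = √(1,112,515.80) ≈ 1,054.76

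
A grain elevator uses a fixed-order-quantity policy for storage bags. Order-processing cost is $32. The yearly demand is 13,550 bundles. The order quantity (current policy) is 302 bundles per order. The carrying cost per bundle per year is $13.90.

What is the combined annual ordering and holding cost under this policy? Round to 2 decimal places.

$3,534.66

Annual ordering cost = (D/Q)·S = (13,550/302) × 32 = $1,435.76
Annual holding cost  = (Q/2)·H = (302/2) × 13.9 = $2,098.90
Total = $1,435.76 + $2,098.90 = $3,534.66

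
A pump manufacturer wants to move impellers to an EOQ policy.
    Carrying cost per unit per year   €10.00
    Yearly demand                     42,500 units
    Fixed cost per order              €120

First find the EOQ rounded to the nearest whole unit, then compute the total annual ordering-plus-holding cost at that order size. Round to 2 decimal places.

Optimal lot size Q* = (2 × 42,500 × €120 / €10)^½ ≈ 1,009.95 → Q = 1,010 units
Ordering: D/Q × S = 42,500/1,010 × €120 = €5,049.50
Holding:  Q/2 × H = 1,010/2 × €10 = €5,050.00
Total = €5,049.50 + €5,050.00 = €10,099.50

€10,099.50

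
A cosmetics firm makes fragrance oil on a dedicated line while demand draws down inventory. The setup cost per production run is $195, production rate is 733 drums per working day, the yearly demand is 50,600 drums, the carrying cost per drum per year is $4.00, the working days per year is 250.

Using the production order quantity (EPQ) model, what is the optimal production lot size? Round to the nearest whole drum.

Daily demand d = 50,600/250 = 202.400; p = 733; 1 − d/p = 0.72387
EPQ = √(2DS / (H(1 − d/p)))
    = √(2 × 50,600 × 195 / (4 × 0.72387)) ≈ 2,610.63

2,611 drums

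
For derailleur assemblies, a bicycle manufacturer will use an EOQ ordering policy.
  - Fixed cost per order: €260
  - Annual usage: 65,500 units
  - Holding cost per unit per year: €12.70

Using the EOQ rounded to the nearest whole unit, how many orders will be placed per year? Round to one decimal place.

Optimal lot size Q* = (2 × 65,500 × €260 / €12.7)^½ ≈ 1,637.65 → Q = 1,638
N = D/Q = 65,500/1,638 ≈ 39.988 orders/yr

40.0 orders per year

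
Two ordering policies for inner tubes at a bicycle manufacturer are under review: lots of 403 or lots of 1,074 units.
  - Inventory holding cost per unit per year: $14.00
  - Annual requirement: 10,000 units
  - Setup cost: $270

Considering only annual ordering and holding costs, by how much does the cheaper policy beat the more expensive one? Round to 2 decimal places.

$511.21

TC(Q) = (D/Q)S + (Q/2)H
TC(403) = (10,000/403)×270 + (403/2)×14 = $9,520.75
TC(1,074) = (10,000/1,074)×270 + (1,074/2)×14 = $10,031.97
Cheaper: Q = 403.  Difference = $511.21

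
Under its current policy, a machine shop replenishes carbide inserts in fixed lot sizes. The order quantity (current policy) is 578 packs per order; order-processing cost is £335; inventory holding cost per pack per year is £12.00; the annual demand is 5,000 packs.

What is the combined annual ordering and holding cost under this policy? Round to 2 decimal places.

Orders/yr = 5,000/578 = 8.651; ordering cost = 8.651 × £335 = £2,897.92
Average inventory = 578/2 = 289; holding cost = 289 × £12 = £3,468.00
Total = £2,897.92 + £3,468.00 = £6,365.92

£6,365.92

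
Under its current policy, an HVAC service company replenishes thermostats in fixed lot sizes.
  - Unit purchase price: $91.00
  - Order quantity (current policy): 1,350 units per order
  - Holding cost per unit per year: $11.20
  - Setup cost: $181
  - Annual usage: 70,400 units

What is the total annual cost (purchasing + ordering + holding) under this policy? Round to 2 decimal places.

$6,423,398.81

Annual ordering cost = (D/Q)·S = (70,400/1,350) × 181 = $9,438.81
Annual holding cost  = (Q/2)·H = (1,350/2) × 11.2 = $7,560.00
Purchase cost = D·C = 70,400 × 91 = $6,406,400.00
Total = $9,438.81 + $7,560.00 + $6,406,400.00 = $6,423,398.81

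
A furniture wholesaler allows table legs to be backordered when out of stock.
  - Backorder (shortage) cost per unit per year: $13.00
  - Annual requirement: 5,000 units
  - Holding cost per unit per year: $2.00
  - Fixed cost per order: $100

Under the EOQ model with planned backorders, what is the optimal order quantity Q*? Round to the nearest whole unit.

Basic EOQ = √(2·5,000·100/2) = 707.107
Backorder adjustment √((H+b)/b) = √((2+13)/13) = 1.0742
Q* = 707.107 × 1.0742 ≈ 759.55

760 units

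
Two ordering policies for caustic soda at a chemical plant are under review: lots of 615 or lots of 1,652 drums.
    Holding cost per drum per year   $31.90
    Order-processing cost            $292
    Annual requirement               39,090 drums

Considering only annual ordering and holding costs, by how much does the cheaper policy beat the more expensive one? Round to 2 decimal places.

TC(Q) = (D/Q)S + (Q/2)H
TC(615) = (39,090/615)×292 + (615/2)×31.9 = $28,369.05
TC(1,652) = (39,090/1,652)×292 + (1,652/2)×31.9 = $33,258.77
|ΔTC| = |$28,369.05 − $33,258.77| = $4,889.72

$4,889.72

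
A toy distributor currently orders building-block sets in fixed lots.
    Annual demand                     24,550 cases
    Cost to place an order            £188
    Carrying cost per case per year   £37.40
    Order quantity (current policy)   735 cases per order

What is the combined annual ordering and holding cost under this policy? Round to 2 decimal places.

Ordering: D/Q × S = 24,550/735 × £188 = £6,279.46
Holding:  Q/2 × H = 735/2 × £37.4 = £13,744.50
Total = £6,279.46 + £13,744.50 = £20,023.96

£20,023.96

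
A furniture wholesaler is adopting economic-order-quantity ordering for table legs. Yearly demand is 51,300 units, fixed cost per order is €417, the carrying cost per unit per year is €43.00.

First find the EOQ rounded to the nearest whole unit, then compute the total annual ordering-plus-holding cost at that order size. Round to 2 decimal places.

Q* = √(2·D·S / H) = √(2·51,300·417 / 43) = √994,981.4 ≈ 997.49 → Q = 997 units
Ordering: D/Q × S = 51,300/997 × €417 = €21,456.47
Holding:  Q/2 × H = 997/2 × €43 = €21,435.50
Total = €21,456.47 + €21,435.50 = €42,891.97

€42,891.97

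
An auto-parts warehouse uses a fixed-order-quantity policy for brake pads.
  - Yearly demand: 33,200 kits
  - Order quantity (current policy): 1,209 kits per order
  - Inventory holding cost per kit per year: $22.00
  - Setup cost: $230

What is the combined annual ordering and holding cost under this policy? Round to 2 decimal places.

$19,614.96

Orders/yr = 33,200/1,209 = 27.461; ordering cost = 27.461 × $230 = $6,315.96
Average inventory = 1,209/2 = 604.5; holding cost = 604.5 × $22 = $13,299.00
Total = $6,315.96 + $13,299.00 = $19,614.96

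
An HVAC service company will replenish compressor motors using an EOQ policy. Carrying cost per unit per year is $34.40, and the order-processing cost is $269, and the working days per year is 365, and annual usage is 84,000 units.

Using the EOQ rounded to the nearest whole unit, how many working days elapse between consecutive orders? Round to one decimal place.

EOQ = √(2DS/H) = √(2 × 84,000 × 269 / 34.4)
    = √(1,313,720.93) ≈ 1,146.18 → Q = 1,146 units
T = Q/D × 365 days = 1,146/84,000 × 365 = 4.980 days

5.0 days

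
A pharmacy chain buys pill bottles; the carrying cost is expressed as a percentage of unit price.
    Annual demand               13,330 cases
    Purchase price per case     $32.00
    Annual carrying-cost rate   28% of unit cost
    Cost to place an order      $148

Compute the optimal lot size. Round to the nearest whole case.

664 cases

Holding cost per case per year: H = 28% × $32 = $8.9600
Optimal lot size Q* = (2 × 13,330 × $148 / $8.96)^½ ≈ 663.60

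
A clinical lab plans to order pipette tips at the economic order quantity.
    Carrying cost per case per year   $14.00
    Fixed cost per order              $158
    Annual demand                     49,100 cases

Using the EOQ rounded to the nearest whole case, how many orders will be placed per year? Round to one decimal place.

Q* = √(2·D·S / H) = √(2·49,100·158 / 14) = √1,108,257.1 ≈ 1,052.74 → Q = 1,053
Orders per year = D/Q = 49,100 / 1,053 = 46.629

46.6 orders per year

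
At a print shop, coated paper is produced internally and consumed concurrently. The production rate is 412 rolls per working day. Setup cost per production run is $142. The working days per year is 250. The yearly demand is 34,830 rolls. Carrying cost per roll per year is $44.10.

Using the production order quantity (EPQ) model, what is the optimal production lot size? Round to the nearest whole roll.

582 rolls

Daily demand d = 34,830/250 = 139.320; p = 412; 1 − d/p = 0.66184
EPQ = √(2DS / (H(1 − d/p)))
    = √(2 × 34,830 × 142 / (44.1 × 0.66184)) ≈ 582.15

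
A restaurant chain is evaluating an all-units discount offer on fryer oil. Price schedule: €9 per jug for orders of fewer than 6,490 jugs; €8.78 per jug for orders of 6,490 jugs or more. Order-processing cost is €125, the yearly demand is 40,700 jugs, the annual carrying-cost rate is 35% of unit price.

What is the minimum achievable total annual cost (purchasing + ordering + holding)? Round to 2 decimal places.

€368,101.78

H₁ = 35%×€9 = €3.1500;  H₂ = 35%×€8.78 = €3.0730
EOQ₁ = √(2×40,700×125/3.1500) = 1,797.26  (< 6,490, feasible at tier 1)
EOQ₂ = √(2×40,700×125/3.0730) = 1,819.64  (< 6,490 → use Q = 6,490 at tier-2 price)
TC(tier 1 (EOQ₁), Q≈1,797.3) = €371,961.38
TC(tier 2, Q≈6,490.0) = €368,101.78
Minimum at tier 2: €368,101.78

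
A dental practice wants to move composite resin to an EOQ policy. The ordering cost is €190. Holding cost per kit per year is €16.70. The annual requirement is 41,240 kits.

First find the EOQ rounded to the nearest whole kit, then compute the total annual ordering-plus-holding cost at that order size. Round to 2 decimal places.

EOQ = √(2DS/H) = √(2 × 41,240 × 190 / 16.7)
    = √(938,395.21) ≈ 968.71 → Q = 969 kits
Annual ordering cost = (D/Q)·S = (41,240/969) × 190 = €8,086.27
Annual holding cost  = (Q/2)·H = (969/2) × 16.7 = €8,091.15
Total = €8,086.27 + €8,091.15 = €16,177.42

€16,177.42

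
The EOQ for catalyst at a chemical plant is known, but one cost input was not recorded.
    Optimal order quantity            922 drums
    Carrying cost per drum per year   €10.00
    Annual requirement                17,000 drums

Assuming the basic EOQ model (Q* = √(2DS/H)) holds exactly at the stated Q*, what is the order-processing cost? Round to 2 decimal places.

€250.02

Since Q* = (2DS/H)^½, squaring gives Q*²·H = 2DS.
S = Q²H / (2D) = 922² × 10 / (2 × 17,000) = 250.0247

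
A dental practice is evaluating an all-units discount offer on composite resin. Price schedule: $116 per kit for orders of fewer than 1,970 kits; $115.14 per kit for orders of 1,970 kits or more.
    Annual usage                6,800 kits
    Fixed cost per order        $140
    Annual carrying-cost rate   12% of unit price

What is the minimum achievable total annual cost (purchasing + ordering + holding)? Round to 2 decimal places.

$793,948.17

H₁ = 12%×$116 = $13.9200;  H₂ = 12%×$115.14 = $13.8168
EOQ₁ = √(2×6,800×140/13.9200) = 369.84  (< 1,970, feasible at tier 1)
EOQ₂ = √(2×6,800×140/13.8168) = 371.22  (< 1,970 → use Q = 1,970 at tier-2 price)
TC(tier 1 (EOQ₁), Q≈369.8) = $793,948.17
TC(tier 2, Q≈1,970.0) = $797,044.80
Minimum at tier 1 (EOQ₁): $793,948.17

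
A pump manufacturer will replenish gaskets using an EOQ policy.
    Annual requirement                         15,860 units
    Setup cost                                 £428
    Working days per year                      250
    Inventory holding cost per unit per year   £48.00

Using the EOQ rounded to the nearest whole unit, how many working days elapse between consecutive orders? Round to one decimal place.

8.4 days

EOQ = √(2DS/H) = √(2 × 15,860 × 428 / 48)
    = √(282,836.67) ≈ 531.82 → Q = 532 units
Cycle time = (working days × Q)/D = (250 × 532) / 15,860 = 8.386 days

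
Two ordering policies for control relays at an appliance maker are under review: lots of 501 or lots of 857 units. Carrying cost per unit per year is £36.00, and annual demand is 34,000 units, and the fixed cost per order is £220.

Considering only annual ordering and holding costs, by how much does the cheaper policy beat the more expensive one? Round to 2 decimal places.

£205.98

TC(Q) = (D/Q)S + (Q/2)H
TC(501) = (34,000/501)×220 + (501/2)×36 = £23,948.14
TC(857) = (34,000/857)×220 + (857/2)×36 = £24,154.12
Lots of 501 are cheaper by £205.98.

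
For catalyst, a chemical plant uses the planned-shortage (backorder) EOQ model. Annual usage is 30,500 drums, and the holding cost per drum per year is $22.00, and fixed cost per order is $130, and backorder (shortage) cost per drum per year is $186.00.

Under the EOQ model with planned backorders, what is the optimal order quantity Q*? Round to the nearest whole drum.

635 drums

Q* = √(2DS/H) · √((H + b)/b)
   = √(2 × 30,500 × 130 / 22) · √((22 + 186) / 186)
   = 600.379 × 1.0575 ≈ 634.89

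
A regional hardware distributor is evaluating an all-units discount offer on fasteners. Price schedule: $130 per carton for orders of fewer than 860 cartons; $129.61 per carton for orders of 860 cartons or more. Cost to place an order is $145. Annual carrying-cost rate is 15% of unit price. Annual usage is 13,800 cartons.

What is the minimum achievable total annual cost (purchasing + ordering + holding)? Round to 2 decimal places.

$1,799,304.59

H₁ = 15%×$130 = $19.5000;  H₂ = 15%×$129.61 = $19.4415
EOQ₁ = √(2×13,800×145/19.5000) = 453.02  (< 860, feasible at tier 1)
EOQ₂ = √(2×13,800×145/19.4415) = 453.71  (< 860 → use Q = 860 at tier-2 price)
TC(tier 1 (EOQ₁), Q≈453.0) = $1,802,833.97
TC(tier 2, Q≈860.0) = $1,799,304.59
Minimum at tier 2: $1,799,304.59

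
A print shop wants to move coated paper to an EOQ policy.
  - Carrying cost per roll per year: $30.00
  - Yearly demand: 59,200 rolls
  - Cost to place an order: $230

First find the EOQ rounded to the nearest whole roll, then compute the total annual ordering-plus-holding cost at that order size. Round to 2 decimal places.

$28,582.51

2DS/H = 2·59,200·230/30 = 907,733.33
EOQ = √907,733.33 ≈ 952.75 → Q = 953 rolls
Ordering: D/Q × S = 59,200/953 × $230 = $14,287.51
Holding:  Q/2 × H = 953/2 × $30 = $14,295.00
Total = $14,287.51 + $14,295.00 = $28,582.51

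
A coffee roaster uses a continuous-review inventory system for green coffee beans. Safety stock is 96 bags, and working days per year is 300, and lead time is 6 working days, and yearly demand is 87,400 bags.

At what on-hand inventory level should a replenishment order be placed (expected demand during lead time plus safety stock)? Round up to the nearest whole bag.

Daily demand d = 87,400 / 300 = 291.333 bags/day
Demand during lead time = 291.333 × 6 = 1,748.00
Reorder point = 1,748.00 + 96 = 1,844.00 → round up

1,844 bags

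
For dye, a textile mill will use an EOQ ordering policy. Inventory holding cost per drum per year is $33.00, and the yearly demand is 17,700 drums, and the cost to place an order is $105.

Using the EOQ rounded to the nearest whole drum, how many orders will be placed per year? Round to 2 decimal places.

EOQ = √(2DS/H) = √(2 × 17,700 × 105 / 33)
    = √(112,636.36) ≈ 335.61 → Q = 336
N = D/Q = 17,700/336 ≈ 52.679 orders/yr

52.68 orders per year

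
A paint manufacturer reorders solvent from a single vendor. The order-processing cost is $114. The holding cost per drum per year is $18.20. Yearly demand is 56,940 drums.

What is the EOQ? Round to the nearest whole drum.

Optimal lot size Q* = (2 × 56,940 × $114 / $18.2)^½ ≈ 844.58

845 drums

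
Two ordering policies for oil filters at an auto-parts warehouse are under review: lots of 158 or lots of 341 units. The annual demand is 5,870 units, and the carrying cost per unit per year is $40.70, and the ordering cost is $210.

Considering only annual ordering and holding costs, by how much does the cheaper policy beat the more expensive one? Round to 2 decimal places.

For each Q, cost = (D/Q)·S + (Q/2)·H.
TC(158) = (5,870/158)×210 + (158/2)×40.7 = $11,017.20
TC(341) = (5,870/341)×210 + (341/2)×40.7 = $10,554.31
Lots of 341 are cheaper by $462.89.

$462.89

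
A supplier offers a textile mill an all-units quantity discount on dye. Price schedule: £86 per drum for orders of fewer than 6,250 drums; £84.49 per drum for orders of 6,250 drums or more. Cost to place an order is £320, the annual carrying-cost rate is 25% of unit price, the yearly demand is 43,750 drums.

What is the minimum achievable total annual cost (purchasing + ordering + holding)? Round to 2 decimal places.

£3,764,685.31

H₁ = 25%×£86 = £21.5000;  H₂ = 25%×£84.49 = £21.1225
EOQ₁ = √(2×43,750×320/21.5000) = 1,141.19  (< 6,250, feasible at tier 1)
EOQ₂ = √(2×43,750×320/21.1225) = 1,151.35  (< 6,250 → use Q = 6,250 at tier-2 price)
TC(tier 1 (EOQ₁), Q≈1,141.2) = £3,787,035.69
TC(tier 2, Q≈6,250.0) = £3,764,685.31
Minimum at tier 2: £3,764,685.31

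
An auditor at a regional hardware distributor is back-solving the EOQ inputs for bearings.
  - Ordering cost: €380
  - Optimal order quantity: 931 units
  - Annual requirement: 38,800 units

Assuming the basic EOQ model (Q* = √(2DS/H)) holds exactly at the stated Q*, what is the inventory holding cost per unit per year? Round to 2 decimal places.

€34.02

Since Q* = (2DS/H)^½, squaring gives Q*²·H = 2DS.
H = 2DS / Q² = 2 × 38,800 × 380 / 931² = 34.0209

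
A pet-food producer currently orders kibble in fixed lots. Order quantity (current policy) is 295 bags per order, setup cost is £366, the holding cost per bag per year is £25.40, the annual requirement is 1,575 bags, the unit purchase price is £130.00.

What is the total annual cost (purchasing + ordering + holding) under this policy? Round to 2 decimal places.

Annual ordering cost = (D/Q)·S = (1,575/295) × 366 = £1,954.07
Annual holding cost  = (Q/2)·H = (295/2) × 25.4 = £3,746.50
Purchase cost = D·C = 1,575 × 130 = £204,750.00
Total = £1,954.07 + £3,746.50 + £204,750.00 = £210,450.57

£210,450.57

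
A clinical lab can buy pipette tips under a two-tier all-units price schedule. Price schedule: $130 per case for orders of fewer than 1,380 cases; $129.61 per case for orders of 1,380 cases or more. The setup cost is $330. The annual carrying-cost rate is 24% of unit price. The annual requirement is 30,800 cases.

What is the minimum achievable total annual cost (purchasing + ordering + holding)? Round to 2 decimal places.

H₁ = 24%×$130 = $31.2000;  H₂ = 24%×$129.61 = $31.1064
EOQ₁ = √(2×30,800×330/31.2000) = 807.18  (< 1,380, feasible at tier 1)
EOQ₂ = √(2×30,800×330/31.1064) = 808.39  (< 1,380 → use Q = 1,380 at tier-2 price)
TC(tier 1 (EOQ₁), Q≈807.2) = $4,029,183.99
TC(tier 2, Q≈1,380.0) = $4,020,816.63
Minimum at tier 2: $4,020,816.63

$4,020,816.63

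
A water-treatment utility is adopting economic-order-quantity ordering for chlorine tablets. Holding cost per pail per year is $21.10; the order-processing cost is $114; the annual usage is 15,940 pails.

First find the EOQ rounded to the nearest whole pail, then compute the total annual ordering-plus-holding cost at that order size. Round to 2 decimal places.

Optimal lot size Q* = (2 × 15,940 × $114 / $21.1)^½ ≈ 415.02 → Q = 415 pails
Ordering: D/Q × S = 15,940/415 × $114 = $4,378.70
Holding:  Q/2 × H = 415/2 × $21.1 = $4,378.25
Total = $4,378.70 + $4,378.25 = $8,756.95

$8,756.95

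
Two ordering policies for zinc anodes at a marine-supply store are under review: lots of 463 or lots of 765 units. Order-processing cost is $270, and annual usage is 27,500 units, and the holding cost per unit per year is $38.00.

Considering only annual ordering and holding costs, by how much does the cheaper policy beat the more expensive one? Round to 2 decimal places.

Annual cost at Q: ordering D·S/Q plus holding Q·H/2.
TC(463) = (27,500/463)×270 + (463/2)×38 = $24,833.72
TC(765) = (27,500/765)×270 + (765/2)×38 = $24,240.88
Cheaper: Q = 765.  Difference = $592.83

$592.83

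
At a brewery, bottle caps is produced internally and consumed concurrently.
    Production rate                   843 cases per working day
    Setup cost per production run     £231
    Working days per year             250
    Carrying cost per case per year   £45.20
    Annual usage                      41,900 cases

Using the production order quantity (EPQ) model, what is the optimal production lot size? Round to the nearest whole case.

731 cases

Daily demand d = 41,900/250 = 167.600; p = 843; 1 − d/p = 0.80119
EPQ = √(2DS / (H(1 − d/p)))
    = √(2 × 41,900 × 231 / (45.2 × 0.80119)) ≈ 731.13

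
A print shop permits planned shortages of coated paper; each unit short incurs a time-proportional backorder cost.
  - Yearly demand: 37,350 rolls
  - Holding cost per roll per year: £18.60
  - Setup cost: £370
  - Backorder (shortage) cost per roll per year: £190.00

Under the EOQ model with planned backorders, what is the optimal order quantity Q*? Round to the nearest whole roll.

1,277 rolls

Basic EOQ = √(2·37,350·370/18.6) = 1,219.003
Backorder adjustment √((H+b)/b) = √((18.6+190)/190) = 1.0478
Q* = 1,219.003 × 1.0478 ≈ 1,277.28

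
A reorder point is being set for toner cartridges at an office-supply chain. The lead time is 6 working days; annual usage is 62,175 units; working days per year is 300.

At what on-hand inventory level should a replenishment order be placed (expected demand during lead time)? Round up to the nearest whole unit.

1,244 units

Daily demand d = 62,175 / 300 = 207.250 units/day
Demand during lead time = 207.250 × 6 = 1,243.50
Reorder point = 1,243.50 → round up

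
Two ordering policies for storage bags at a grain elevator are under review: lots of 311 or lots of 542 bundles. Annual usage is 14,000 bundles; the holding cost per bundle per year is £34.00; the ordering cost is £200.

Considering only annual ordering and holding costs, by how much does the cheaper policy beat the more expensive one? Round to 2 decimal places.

£89.84

Annual cost at Q: ordering D·S/Q plus holding Q·H/2.
TC(311) = (14,000/311)×200 + (311/2)×34 = £14,290.22
TC(542) = (14,000/542)×200 + (542/2)×34 = £14,380.05
|ΔTC| = |£14,290.22 − £14,380.05| = £89.84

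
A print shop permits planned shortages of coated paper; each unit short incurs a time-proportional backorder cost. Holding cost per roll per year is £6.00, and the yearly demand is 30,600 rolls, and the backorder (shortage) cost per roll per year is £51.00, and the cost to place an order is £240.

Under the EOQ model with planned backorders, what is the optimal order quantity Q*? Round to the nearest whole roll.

Basic EOQ = √(2·30,600·240/6) = 1,564.609
Backorder adjustment √((H+b)/b) = √((6+51)/51) = 1.0572
Q* = 1,564.609 × 1.0572 ≈ 1,654.09

1,654 rolls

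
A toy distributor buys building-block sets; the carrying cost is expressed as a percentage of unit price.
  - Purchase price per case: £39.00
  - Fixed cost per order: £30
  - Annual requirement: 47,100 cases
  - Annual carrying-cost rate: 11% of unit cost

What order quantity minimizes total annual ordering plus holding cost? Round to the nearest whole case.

Carrying cost H = £39 × 11% = £4.2900/case/yr
EOQ = √(2DS/H) = √(2 × 47,100 × 30 / 4.29)
    = √(658,741.26) ≈ 811.63

812 cases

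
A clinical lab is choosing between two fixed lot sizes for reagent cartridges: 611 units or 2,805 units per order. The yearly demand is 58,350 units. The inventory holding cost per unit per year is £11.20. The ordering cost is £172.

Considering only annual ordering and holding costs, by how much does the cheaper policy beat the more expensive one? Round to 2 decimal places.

TC(Q) = (D/Q)S + (Q/2)H
TC(611) = (58,350/611)×172 + (611/2)×11.2 = £19,847.46
TC(2,805) = (58,350/2,805)×172 + (2,805/2)×11.2 = £19,285.97
Lots of 2,805 are cheaper by £561.49.

£561.49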